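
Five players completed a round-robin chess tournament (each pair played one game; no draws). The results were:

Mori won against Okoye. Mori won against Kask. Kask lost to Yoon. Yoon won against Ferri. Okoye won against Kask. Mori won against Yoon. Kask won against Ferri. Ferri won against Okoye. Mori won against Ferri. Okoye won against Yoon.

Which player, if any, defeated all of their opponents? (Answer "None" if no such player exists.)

Mori has 4 wins out of 4 opponents — a perfect record.

Mori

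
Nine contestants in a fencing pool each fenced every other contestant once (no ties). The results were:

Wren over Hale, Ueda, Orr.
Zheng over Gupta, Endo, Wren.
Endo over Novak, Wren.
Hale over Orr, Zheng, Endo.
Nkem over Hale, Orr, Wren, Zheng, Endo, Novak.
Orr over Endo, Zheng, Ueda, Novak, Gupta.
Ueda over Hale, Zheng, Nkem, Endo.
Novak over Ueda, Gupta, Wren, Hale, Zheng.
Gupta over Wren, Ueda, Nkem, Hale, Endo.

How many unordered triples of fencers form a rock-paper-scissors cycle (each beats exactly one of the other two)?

23

Win totals: Zheng 3, Endo 2, Orr 5, Ueda 4, Wren 3, Hale 3, Gupta 5, Nkem 6, Novak 5.
A fencer with w wins dominates both others in C(w,2) triples; summing gives 3 + 1 + 10 + 6 + 3 + 3 + 10 + 15 + 10 = 61 transitive triples.
Total triples C(9,3) = 84, so cyclic triples = 84 − 61 = 23.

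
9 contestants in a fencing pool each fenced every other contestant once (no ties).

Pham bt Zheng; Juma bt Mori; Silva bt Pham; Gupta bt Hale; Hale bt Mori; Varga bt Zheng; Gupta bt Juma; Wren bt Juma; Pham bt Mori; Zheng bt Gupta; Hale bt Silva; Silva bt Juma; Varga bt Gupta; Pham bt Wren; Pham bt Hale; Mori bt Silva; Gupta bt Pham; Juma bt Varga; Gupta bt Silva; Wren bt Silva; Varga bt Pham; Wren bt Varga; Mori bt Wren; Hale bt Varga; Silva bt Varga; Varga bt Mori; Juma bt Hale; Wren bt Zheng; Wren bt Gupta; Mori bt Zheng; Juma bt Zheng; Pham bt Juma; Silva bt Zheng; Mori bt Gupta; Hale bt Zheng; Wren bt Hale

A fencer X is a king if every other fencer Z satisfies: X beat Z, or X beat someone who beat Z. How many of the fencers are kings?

Gupta reaches everyone (king).
Silva reaches everyone (king).
Mori reaches everyone (king).
Pham reaches everyone (king).
Hale reaches everyone (king).
Varga reaches everyone (king).
Juma reaches everyone (king).
Wren reaches everyone (king).
Zheng cannot reach Mori, Varga, Wren in two steps.
Kings: Gupta, Silva, Mori, Pham, Hale, Varga, Juma, Wren — 8.

8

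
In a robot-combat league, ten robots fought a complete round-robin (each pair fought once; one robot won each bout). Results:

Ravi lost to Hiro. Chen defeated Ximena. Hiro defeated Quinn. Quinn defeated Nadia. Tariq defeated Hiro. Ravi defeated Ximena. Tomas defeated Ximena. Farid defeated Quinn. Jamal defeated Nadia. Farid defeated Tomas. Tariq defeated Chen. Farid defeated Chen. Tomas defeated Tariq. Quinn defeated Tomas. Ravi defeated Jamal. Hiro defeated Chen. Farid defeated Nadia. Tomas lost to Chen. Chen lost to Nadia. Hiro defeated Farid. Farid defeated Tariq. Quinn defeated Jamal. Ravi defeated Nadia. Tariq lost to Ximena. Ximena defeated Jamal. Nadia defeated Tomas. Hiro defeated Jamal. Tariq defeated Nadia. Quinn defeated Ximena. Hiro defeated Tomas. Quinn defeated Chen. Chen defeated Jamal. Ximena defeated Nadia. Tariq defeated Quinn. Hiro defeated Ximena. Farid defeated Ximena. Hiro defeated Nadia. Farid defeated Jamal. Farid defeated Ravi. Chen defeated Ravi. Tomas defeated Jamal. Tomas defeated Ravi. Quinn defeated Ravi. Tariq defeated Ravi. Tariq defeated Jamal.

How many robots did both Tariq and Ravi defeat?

Tariq beat: Ravi, Quinn, Nadia, Jamal, Hiro, Chen.
Ravi beat: Ximena, Nadia, Jamal.
Both beat: Nadia, Jamal — 2.

2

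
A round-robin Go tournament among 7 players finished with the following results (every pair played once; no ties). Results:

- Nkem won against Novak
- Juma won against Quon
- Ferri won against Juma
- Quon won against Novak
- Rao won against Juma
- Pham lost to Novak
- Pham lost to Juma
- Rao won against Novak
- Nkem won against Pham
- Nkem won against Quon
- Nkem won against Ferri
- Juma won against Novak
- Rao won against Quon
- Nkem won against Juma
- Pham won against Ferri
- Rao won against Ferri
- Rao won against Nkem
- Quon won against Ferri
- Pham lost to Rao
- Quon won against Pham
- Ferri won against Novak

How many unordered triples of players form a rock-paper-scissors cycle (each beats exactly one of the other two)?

Win totals: Nkem 5, Ferri 2, Rao 6, Pham 1, Quon 3, Novak 1, Juma 3.
A player with w wins dominates both others in C(w,2) triples; summing gives 10 + 1 + 15 + 0 + 3 + 0 + 3 = 32 transitive triples.
Total triples C(7,3) = 35, so cyclic triples = 35 − 32 = 3.

3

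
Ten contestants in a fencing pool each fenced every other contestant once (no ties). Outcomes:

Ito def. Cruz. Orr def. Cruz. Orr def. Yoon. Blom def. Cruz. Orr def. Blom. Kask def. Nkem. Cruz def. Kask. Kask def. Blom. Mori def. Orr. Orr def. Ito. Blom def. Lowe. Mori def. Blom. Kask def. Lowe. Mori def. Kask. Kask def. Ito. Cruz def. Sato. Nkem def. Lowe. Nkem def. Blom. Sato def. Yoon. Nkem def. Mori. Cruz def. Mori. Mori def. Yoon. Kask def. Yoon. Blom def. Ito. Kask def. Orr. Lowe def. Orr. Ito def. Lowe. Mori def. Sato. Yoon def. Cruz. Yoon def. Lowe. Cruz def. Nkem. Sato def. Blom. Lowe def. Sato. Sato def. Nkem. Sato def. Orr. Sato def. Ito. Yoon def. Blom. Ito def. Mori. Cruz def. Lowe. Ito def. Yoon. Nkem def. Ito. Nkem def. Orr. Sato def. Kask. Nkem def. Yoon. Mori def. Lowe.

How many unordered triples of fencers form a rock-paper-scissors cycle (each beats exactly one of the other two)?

31

Win totals: Mori 6, Lowe 2, Ito 4, Blom 3, Sato 6, Yoon 3, Nkem 6, Orr 4, Kask 6, Cruz 5.
A fencer with w wins dominates both others in C(w,2) triples; summing gives 15 + 1 + 6 + 3 + 15 + 3 + 15 + 6 + 15 + 10 = 89 transitive triples.
Total triples C(10,3) = 120, so cyclic triples = 120 − 89 = 31.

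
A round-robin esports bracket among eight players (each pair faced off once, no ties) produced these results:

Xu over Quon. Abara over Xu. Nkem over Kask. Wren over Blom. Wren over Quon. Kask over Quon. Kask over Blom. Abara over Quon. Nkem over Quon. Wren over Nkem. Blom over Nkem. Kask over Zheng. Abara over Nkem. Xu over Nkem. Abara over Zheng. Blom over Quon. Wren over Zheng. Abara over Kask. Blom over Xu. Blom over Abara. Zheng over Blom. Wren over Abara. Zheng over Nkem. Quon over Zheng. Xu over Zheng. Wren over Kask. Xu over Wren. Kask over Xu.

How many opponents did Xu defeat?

4

Xu's results: beat Wren, Quon, Nkem, Zheng; lost to Blom, Kask, Abara.
That is 4 wins.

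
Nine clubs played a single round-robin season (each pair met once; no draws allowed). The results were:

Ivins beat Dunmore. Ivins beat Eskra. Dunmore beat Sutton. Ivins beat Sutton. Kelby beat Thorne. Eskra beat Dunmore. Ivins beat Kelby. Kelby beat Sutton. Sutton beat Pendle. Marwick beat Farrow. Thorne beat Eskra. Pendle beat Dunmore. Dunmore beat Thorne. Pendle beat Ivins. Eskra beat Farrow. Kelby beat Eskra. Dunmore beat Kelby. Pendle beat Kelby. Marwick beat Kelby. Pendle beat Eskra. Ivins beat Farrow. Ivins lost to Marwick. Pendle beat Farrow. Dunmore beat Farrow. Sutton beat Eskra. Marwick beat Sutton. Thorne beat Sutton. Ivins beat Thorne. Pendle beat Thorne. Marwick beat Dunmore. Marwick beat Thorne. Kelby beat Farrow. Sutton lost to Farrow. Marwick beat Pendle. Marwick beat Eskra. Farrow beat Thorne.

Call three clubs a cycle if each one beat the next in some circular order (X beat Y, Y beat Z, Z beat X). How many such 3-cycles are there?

Win totals: Sutton 2, Kelby 4, Eskra 2, Farrow 2, Pendle 6, Ivins 6, Marwick 8, Dunmore 4, Thorne 2.
A club with w wins dominates both others in C(w,2) triples; summing gives 1 + 6 + 1 + 1 + 15 + 15 + 28 + 6 + 1 = 74 transitive triples.
Total triples C(9,3) = 84, so cyclic triples = 84 − 74 = 10.

10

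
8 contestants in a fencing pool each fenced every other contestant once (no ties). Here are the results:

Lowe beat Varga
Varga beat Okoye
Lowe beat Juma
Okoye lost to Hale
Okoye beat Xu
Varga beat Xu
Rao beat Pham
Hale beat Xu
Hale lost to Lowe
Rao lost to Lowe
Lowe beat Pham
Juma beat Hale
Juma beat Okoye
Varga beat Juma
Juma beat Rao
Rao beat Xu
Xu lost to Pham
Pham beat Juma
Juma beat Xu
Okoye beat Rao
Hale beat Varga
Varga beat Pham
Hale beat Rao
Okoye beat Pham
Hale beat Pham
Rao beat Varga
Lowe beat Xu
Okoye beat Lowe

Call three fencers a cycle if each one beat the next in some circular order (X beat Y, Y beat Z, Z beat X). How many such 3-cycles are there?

9

Win totals: Varga 4, Pham 2, Lowe 6, Okoye 4, Xu 0, Hale 5, Rao 3, Juma 4.
A fencer with w wins dominates both others in C(w,2) triples; summing gives 6 + 1 + 15 + 6 + 0 + 10 + 3 + 6 = 47 transitive triples.
Total triples C(8,3) = 56, so cyclic triples = 56 − 47 = 9.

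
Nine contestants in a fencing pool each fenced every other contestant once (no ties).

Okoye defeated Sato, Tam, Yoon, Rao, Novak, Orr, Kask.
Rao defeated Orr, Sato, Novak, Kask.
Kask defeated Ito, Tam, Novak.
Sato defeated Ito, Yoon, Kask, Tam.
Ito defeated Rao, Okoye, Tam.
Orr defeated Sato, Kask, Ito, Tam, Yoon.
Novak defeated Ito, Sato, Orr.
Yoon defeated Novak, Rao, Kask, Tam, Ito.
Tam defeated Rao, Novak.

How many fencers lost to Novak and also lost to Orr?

Novak beat: Ito, Orr, Sato.
Orr beat: Yoon, Ito, Kask, Sato, Tam.
Both beat: Ito, Sato — 2.

2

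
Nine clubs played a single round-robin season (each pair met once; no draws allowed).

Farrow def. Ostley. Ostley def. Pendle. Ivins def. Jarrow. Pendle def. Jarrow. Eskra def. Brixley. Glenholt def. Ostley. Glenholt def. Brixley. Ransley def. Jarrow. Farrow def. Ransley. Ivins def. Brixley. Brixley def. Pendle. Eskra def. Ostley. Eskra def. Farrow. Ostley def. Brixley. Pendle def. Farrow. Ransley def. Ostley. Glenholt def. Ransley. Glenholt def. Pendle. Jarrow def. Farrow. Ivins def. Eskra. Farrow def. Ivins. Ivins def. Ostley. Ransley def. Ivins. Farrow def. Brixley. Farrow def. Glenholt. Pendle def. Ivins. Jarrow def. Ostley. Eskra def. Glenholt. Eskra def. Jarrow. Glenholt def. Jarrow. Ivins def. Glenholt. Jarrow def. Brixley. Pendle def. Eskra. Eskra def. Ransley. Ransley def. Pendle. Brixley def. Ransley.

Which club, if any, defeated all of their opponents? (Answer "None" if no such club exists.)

Highest win total is Eskra with 6 (out of 8 possible).
Eskra lost to Pendle, Ivins, so no club went undefeated.

None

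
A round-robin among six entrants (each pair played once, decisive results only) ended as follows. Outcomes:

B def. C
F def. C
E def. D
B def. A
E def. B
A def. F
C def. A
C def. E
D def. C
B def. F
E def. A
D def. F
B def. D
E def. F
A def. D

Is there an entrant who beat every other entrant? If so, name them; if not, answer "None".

None

Highest win total is E with 4 (out of 5 possible).
E lost to C, so no entrant went undefeated.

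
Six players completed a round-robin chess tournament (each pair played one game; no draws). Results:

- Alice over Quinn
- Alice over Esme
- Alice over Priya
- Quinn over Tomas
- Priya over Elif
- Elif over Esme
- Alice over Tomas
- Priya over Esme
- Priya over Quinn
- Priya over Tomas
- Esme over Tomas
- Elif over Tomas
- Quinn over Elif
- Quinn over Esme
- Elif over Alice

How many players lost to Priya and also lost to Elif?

Priya beat: Quinn, Tomas, Elif, Esme.
Elif beat: Alice, Tomas, Esme.
Both beat: Tomas, Esme — 2.

2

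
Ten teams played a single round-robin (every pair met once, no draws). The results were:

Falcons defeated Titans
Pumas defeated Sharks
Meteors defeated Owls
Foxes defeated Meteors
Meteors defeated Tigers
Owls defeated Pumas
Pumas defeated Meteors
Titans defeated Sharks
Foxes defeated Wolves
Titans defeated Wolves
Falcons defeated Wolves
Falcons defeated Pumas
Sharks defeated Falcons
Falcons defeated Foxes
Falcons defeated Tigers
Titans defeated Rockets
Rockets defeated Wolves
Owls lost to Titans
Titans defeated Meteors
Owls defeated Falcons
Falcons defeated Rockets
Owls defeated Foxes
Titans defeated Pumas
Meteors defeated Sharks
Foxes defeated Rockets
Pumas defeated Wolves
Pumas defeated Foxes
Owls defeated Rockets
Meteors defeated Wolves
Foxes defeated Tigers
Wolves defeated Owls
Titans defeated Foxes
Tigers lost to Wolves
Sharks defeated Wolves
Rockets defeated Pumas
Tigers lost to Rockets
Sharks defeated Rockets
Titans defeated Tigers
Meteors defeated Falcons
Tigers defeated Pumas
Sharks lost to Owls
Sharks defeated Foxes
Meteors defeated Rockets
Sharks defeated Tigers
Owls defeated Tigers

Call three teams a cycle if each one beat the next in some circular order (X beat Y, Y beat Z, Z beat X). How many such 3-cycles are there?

Win totals: Tigers 1, Rockets 3, Titans 8, Foxes 4, Sharks 5, Wolves 2, Falcons 6, Meteors 6, Owls 6, Pumas 4.
A team with w wins dominates both others in C(w,2) triples; summing gives 0 + 3 + 28 + 6 + 10 + 1 + 15 + 15 + 15 + 6 = 99 transitive triples.
Total triples C(10,3) = 120, so cyclic triples = 120 − 99 = 21.

21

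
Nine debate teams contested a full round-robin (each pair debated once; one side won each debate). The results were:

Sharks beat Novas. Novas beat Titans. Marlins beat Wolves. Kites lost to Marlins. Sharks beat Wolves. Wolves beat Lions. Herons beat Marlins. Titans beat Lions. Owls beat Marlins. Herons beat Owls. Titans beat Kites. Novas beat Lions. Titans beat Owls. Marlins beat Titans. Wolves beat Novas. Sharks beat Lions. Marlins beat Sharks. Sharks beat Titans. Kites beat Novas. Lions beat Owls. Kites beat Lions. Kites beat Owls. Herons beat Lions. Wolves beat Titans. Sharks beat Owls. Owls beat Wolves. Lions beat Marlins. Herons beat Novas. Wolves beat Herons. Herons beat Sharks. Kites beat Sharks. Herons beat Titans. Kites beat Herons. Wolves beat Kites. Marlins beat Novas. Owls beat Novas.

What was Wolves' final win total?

5

Wolves' results: beat Titans, Herons, Novas, Kites, Lions; lost to Marlins, Sharks, Owls.
That is 5 wins.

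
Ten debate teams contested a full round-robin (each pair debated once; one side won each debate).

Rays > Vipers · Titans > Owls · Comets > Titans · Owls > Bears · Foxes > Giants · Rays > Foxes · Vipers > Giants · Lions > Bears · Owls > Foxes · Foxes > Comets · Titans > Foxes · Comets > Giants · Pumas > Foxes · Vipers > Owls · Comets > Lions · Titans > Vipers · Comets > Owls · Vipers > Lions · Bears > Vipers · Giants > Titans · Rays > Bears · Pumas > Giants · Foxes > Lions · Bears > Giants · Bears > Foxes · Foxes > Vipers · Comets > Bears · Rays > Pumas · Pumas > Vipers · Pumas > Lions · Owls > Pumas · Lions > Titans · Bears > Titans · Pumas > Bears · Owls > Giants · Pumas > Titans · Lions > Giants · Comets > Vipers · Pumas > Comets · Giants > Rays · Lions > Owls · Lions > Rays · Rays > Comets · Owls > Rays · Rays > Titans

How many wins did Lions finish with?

5

Lions' results: beat Bears, Owls, Giants, Titans, Rays; lost to Comets, Foxes, Vipers, Pumas.
That is 5 wins.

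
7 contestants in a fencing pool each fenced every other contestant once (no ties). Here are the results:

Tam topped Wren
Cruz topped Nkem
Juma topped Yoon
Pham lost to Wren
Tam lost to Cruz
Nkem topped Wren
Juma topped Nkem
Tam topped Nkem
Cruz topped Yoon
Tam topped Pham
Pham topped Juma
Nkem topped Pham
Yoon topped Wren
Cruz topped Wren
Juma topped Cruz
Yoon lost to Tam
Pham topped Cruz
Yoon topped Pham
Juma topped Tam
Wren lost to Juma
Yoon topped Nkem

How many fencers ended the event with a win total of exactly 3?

1

Win totals: Nkem 2, Wren 1, Tam 4, Yoon 3, Cruz 4, Juma 5, Pham 2.
Exactly 3: Yoon — 1 fencer.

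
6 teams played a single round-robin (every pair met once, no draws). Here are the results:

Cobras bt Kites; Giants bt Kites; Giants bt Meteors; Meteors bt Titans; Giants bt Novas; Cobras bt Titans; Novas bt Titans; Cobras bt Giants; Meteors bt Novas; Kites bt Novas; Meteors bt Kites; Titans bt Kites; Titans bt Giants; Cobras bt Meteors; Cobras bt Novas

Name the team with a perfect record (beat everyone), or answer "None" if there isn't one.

Cobras has 5 wins out of 5 opponents — a perfect record.

Cobras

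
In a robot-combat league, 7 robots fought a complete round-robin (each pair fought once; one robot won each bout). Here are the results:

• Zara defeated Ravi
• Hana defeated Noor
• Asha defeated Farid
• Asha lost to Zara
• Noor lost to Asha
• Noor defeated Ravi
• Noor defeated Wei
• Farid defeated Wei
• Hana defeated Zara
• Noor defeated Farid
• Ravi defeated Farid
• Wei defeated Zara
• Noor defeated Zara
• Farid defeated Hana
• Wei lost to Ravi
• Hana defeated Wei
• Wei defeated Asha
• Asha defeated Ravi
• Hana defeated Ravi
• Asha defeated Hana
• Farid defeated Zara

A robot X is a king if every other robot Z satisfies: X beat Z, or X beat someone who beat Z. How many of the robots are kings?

6

Wei reaches everyone (king).
Ravi cannot reach Noor in two steps.
Noor reaches everyone (king).
Asha reaches everyone (king).
Hana reaches everyone (king).
Farid reaches everyone (king).
Zara reaches everyone (king).
Kings: Wei, Noor, Asha, Hana, Farid, Zara — 6.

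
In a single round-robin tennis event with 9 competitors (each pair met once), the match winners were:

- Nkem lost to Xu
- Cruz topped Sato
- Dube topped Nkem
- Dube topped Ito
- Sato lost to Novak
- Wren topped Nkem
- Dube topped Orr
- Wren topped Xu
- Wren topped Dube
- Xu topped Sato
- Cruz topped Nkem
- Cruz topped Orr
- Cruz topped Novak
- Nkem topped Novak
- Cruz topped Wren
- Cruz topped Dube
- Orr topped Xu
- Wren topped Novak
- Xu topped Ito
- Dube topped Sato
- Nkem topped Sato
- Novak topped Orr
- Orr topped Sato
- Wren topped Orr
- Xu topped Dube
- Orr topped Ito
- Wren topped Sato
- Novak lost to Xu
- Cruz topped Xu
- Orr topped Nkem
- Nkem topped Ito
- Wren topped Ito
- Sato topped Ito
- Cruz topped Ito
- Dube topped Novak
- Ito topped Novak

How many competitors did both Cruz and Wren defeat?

7

Cruz beat: Nkem, Orr, Xu, Sato, Dube, Wren, Ito, Novak.
Wren beat: Nkem, Orr, Xu, Sato, Dube, Ito, Novak.
Both beat: Nkem, Orr, Xu, Sato, Dube, Ito, Novak — 7.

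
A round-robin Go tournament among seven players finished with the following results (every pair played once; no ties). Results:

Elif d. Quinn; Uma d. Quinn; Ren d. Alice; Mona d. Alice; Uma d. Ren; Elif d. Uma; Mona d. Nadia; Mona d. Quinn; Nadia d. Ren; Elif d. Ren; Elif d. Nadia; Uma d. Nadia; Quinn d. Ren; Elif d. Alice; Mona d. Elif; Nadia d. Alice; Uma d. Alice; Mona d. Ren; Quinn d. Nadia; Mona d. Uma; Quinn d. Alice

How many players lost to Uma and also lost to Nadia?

Uma beat: Ren, Quinn, Nadia, Alice.
Nadia beat: Ren, Alice.
Both beat: Ren, Alice — 2.

2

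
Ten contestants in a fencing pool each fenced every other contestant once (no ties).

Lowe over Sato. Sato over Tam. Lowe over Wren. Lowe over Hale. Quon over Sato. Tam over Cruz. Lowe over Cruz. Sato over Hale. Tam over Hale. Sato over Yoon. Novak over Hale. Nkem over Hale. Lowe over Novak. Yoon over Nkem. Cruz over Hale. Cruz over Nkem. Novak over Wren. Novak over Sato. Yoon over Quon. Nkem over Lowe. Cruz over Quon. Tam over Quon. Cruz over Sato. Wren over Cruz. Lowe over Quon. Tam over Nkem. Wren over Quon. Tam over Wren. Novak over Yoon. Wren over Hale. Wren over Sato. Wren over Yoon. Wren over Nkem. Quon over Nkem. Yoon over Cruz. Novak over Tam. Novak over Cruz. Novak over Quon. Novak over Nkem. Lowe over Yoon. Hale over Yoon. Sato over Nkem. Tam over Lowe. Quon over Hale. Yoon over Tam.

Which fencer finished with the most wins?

Novak

Win totals: Cruz 4, Nkem 2, Lowe 7, Yoon 4, Wren 6, Novak 8, Hale 1, Sato 4, Tam 6, Quon 3.
Novak leads with 8 wins (next highest: 7).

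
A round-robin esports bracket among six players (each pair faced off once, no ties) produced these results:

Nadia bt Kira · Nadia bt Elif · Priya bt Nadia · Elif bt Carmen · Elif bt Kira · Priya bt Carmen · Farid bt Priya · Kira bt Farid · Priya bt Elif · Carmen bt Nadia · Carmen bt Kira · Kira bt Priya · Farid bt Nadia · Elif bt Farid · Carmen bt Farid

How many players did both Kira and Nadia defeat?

Kira beat: Farid, Priya.
Nadia beat: Elif, Kira.
No one was beaten by both.

0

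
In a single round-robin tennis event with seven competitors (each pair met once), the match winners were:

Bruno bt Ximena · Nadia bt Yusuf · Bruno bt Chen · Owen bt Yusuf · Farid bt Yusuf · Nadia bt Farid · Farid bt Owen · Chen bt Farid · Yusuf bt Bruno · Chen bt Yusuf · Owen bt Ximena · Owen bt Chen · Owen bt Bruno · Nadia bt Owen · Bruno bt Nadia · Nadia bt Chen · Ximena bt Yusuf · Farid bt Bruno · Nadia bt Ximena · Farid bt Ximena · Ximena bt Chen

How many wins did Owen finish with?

4

Owen's results: beat Ximena, Yusuf, Chen, Bruno; lost to Nadia, Farid.
That is 4 wins.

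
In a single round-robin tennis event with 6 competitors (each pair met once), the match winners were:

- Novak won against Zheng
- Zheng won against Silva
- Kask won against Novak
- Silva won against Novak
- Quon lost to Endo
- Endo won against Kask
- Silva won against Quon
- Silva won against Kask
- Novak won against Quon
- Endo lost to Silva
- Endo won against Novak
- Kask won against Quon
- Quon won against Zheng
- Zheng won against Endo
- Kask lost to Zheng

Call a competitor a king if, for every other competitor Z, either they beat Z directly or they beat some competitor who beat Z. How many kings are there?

3

Quon cannot reach Novak in two steps.
Endo cannot reach Silva in two steps.
Novak reaches everyone (king).
Zheng reaches everyone (king).
Silva reaches everyone (king).
Kask cannot reach Endo, Silva in two steps.
Kings: Novak, Zheng, Silva — 3.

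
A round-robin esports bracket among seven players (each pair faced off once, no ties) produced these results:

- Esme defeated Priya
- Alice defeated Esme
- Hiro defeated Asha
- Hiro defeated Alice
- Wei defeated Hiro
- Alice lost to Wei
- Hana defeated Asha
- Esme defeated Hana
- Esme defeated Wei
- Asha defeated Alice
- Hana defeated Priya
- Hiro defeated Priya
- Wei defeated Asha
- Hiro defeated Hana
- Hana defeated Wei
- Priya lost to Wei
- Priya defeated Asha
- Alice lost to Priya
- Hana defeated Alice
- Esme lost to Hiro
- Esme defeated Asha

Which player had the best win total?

Win totals: Wei 4, Priya 2, Hana 4, Alice 1, Hiro 5, Asha 1, Esme 4.
Hiro leads with 5 wins (next highest: 4).

Hiro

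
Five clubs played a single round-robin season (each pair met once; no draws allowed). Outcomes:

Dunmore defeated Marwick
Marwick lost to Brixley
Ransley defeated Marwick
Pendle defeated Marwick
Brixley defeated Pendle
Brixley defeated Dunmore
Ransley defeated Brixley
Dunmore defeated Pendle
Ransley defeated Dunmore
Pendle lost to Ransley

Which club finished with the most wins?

Win totals: Ransley 4, Pendle 1, Dunmore 2, Marwick 0, Brixley 3.
Ransley leads with 4 wins (next highest: 3).

Ransley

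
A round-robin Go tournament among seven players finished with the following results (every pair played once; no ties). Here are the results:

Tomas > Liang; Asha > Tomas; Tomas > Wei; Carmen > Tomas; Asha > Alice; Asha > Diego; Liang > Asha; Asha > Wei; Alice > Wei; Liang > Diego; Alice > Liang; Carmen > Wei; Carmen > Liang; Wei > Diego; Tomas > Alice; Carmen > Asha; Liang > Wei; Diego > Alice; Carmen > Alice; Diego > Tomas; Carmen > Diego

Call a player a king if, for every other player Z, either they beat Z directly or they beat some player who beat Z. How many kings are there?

Carmen reaches everyone (king).
Tomas cannot reach Carmen in two steps.
Wei cannot reach Carmen, Asha, Liang in two steps.
Asha cannot reach Carmen in two steps.
Liang cannot reach Carmen in two steps.
Diego cannot reach Carmen, Asha in two steps.
Alice cannot reach Carmen, Tomas in two steps.
Kings: Carmen — 1.

1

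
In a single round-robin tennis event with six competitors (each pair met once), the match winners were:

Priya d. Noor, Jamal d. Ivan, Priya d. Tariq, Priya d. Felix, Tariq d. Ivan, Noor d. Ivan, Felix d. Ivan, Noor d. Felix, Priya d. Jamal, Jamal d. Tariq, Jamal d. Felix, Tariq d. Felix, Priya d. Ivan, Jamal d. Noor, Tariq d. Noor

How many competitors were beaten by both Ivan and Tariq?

Ivan beat: no one.
Tariq beat: Ivan, Felix, Noor.
No one was beaten by both.

0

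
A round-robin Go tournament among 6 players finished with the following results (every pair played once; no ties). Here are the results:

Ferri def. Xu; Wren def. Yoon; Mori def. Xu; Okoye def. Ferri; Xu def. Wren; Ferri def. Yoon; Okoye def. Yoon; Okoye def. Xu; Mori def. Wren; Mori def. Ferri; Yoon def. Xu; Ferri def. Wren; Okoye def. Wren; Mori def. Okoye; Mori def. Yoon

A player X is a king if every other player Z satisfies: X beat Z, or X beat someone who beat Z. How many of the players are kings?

1

Yoon cannot reach Mori, Ferri, Okoye in two steps.
Mori reaches everyone (king).
Ferri cannot reach Mori, Okoye in two steps.
Wren cannot reach Mori, Ferri, Okoye in two steps.
Okoye cannot reach Mori in two steps.
Xu cannot reach Mori, Ferri, Okoye in two steps.
Kings: Mori — 1.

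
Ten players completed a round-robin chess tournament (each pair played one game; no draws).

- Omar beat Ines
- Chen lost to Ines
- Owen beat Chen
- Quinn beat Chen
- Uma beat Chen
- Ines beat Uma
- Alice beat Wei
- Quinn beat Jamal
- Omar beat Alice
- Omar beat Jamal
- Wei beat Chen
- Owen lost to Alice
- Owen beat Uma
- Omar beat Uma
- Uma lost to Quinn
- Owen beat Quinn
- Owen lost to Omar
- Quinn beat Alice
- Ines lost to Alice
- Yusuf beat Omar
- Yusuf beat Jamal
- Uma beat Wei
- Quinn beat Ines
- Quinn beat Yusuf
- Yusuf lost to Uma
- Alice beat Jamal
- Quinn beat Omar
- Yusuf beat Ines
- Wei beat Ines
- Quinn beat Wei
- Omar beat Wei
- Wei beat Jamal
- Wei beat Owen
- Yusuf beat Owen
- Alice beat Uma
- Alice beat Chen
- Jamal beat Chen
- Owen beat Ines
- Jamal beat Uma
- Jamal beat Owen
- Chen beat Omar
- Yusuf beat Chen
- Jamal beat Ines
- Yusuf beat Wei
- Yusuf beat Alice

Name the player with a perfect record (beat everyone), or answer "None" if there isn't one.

Highest win total is Quinn with 8 (out of 9 possible).
Quinn lost to Owen, so no player went undefeated.

None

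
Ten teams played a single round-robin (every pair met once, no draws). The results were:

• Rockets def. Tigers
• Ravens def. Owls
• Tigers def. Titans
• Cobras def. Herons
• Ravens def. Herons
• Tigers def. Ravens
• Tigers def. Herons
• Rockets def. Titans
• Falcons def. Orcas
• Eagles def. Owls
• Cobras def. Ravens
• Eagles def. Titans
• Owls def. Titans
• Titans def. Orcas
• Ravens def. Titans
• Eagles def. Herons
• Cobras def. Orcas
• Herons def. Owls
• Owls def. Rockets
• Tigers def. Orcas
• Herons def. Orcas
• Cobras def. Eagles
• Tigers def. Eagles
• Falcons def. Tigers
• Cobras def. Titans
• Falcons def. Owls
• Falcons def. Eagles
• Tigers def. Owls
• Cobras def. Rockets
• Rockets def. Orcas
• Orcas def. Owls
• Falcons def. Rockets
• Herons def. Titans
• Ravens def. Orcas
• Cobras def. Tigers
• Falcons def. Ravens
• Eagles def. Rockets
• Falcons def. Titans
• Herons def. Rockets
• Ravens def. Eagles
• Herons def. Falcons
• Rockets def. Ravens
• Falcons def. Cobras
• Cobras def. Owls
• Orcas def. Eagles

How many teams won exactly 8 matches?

Win totals: Cobras 8, Rockets 4, Tigers 6, Falcons 8, Ravens 5, Herons 5, Eagles 4, Owls 2, Orcas 2, Titans 1.
Exactly 8: Cobras, Falcons — 2 teams.

2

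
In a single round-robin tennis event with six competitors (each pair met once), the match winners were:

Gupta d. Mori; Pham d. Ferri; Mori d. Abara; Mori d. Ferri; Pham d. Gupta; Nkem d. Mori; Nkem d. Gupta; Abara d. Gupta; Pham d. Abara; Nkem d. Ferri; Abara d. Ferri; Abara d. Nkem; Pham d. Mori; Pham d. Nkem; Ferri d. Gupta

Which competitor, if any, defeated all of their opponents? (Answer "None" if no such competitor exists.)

Pham

Pham has 5 wins out of 5 opponents — a perfect record.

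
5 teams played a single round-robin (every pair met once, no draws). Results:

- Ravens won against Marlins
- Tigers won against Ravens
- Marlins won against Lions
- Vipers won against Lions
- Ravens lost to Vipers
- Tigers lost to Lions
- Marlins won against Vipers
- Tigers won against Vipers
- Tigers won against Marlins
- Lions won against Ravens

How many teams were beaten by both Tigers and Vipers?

1

Tigers beat: Ravens, Marlins, Vipers.
Vipers beat: Ravens, Lions.
Both beat: Ravens — 1.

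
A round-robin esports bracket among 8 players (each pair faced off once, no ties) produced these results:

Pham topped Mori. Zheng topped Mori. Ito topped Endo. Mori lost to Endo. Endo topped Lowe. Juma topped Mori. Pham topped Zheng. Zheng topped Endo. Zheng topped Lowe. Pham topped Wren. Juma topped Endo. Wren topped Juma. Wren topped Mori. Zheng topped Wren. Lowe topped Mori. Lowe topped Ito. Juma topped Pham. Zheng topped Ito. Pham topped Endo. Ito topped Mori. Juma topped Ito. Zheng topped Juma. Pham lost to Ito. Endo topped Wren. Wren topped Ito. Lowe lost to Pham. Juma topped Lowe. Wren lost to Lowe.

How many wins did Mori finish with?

0

Mori's results: beat no one; lost to Lowe, Pham, Wren, Zheng, Ito, Juma, Endo.
That is 0 wins.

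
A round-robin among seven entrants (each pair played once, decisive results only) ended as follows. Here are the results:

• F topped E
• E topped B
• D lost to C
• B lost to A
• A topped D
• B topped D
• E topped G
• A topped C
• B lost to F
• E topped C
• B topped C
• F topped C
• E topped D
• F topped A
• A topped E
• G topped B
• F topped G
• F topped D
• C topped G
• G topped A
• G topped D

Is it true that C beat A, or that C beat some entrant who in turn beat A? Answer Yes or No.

C did not beat A directly.
C beat D, G. Of those, G beat A.

Yes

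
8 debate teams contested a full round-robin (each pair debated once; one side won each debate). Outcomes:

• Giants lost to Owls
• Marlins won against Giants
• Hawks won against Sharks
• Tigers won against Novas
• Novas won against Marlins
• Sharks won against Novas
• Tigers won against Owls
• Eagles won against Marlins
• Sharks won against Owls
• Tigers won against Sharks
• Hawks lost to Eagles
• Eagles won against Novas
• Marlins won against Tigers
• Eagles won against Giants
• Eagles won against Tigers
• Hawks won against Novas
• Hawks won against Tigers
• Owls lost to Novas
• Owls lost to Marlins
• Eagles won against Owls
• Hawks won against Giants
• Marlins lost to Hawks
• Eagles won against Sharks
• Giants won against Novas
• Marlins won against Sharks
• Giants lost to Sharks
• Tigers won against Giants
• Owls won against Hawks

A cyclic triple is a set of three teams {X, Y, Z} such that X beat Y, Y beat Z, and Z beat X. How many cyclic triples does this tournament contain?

Win totals: Tigers 4, Hawks 5, Owls 2, Giants 1, Eagles 7, Novas 2, Marlins 4, Sharks 3.
A team with w wins dominates both others in C(w,2) triples; summing gives 6 + 10 + 1 + 0 + 21 + 1 + 6 + 3 = 48 transitive triples.
Total triples C(8,3) = 56, so cyclic triples = 56 − 48 = 8.

8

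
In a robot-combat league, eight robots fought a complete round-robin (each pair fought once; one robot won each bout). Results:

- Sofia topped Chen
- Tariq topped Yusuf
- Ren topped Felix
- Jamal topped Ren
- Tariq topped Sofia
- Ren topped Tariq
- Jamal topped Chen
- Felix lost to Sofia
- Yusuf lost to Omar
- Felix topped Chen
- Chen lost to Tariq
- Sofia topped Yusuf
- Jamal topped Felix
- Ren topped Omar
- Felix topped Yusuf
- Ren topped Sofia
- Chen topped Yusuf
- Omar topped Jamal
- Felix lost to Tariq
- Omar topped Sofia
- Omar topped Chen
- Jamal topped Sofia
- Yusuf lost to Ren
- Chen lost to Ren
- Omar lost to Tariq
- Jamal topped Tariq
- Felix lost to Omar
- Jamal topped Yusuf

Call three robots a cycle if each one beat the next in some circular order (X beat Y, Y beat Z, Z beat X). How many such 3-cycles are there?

2

Win totals: Tariq 5, Felix 2, Ren 6, Jamal 6, Omar 5, Chen 1, Sofia 3, Yusuf 0.
A robot with w wins dominates both others in C(w,2) triples; summing gives 10 + 1 + 15 + 15 + 10 + 0 + 3 + 0 = 54 transitive triples.
Total triples C(8,3) = 56, so cyclic triples = 56 − 54 = 2.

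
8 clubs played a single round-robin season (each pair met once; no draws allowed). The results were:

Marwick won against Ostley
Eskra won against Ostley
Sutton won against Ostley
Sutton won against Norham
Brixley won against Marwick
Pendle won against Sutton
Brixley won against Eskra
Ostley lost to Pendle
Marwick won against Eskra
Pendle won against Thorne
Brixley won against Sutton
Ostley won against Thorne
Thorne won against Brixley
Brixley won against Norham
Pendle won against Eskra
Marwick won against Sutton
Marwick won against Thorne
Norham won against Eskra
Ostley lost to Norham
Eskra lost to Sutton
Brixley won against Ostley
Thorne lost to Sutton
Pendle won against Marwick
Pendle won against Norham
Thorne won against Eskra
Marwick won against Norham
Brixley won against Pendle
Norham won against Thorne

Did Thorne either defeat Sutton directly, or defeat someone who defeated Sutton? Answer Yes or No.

Yes

Thorne did not beat Sutton directly.
Thorne beat Brixley, Eskra. Of those, Brixley beat Sutton.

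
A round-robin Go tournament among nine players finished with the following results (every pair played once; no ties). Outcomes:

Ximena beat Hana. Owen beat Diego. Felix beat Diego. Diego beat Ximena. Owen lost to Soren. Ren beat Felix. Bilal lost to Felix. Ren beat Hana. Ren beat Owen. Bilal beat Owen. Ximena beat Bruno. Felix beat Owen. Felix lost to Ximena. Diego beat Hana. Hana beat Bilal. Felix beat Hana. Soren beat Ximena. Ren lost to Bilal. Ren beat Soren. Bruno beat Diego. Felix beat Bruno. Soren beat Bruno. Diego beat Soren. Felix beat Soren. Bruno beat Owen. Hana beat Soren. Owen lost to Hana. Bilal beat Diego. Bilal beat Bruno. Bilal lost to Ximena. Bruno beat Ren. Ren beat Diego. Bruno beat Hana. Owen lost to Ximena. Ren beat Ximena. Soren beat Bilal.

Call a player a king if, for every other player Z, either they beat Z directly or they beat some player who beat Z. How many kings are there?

6

Diego cannot reach Ren in two steps.
Felix reaches everyone (king).
Bruno reaches everyone (king).
Bilal reaches everyone (king).
Hana cannot reach Felix in two steps.
Ren reaches everyone (king).
Soren reaches everyone (king).
Owen cannot reach Felix, Bruno, Bilal, Ren in two steps.
Ximena reaches everyone (king).
Kings: Felix, Bruno, Bilal, Ren, Soren, Ximena — 6.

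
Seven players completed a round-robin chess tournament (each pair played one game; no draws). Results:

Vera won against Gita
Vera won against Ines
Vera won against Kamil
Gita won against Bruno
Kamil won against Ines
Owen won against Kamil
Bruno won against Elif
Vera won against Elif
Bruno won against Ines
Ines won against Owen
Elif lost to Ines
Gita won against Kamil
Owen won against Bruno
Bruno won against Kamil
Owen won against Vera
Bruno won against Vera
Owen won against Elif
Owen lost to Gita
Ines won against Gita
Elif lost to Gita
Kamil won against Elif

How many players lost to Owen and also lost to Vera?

2

Owen beat: Vera, Elif, Bruno, Kamil.
Vera beat: Elif, Gita, Kamil, Ines.
Both beat: Elif, Kamil — 2.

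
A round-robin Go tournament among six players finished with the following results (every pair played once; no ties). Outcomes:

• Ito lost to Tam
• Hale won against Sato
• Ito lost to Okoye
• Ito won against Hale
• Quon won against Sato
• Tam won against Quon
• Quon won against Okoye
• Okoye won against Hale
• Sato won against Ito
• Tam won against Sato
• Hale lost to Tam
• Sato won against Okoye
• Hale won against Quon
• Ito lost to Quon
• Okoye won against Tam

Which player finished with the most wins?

Win totals: Ito 1, Okoye 3, Tam 4, Quon 3, Sato 2, Hale 2.
Tam leads with 4 wins (next highest: 3).

Tam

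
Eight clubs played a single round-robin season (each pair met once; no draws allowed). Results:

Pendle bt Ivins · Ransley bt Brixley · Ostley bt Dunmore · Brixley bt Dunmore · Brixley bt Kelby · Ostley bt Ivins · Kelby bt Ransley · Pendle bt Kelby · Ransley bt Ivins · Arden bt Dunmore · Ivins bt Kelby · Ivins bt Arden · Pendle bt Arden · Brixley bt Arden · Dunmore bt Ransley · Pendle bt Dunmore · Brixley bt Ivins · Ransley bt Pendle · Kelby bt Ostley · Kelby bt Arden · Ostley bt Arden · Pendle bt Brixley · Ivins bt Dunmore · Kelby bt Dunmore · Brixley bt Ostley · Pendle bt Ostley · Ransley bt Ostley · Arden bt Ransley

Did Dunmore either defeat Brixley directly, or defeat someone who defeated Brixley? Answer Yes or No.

Dunmore did not beat Brixley directly.
Dunmore beat Ransley. Of those, Ransley beat Brixley.

Yes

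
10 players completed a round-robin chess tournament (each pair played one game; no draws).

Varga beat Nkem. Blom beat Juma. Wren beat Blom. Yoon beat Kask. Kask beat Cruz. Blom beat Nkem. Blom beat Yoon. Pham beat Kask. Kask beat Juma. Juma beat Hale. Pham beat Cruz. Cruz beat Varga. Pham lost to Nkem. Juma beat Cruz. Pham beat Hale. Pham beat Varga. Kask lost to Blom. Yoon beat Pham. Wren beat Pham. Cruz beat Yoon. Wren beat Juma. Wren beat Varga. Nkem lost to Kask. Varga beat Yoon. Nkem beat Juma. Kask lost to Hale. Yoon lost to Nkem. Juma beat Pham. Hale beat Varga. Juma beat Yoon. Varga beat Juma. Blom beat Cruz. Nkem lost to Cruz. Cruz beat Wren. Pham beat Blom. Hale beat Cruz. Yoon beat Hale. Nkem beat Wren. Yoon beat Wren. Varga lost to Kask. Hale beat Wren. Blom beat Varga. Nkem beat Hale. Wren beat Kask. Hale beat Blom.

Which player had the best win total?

Blom

Win totals: Varga 3, Yoon 4, Kask 4, Cruz 4, Hale 5, Nkem 5, Wren 5, Blom 6, Pham 5, Juma 4.
Blom leads with 6 wins (next highest: 5).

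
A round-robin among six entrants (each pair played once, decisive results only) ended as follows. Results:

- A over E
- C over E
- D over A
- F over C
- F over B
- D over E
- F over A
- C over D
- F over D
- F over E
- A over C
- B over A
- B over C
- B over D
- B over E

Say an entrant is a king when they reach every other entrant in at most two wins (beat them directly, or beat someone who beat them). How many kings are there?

A cannot reach B, F in two steps.
B cannot reach F in two steps.
C cannot reach B, F in two steps.
D cannot reach B, F in two steps.
E cannot reach A, B, C, D, F in two steps.
F reaches everyone (king).
Kings: F — 1.

1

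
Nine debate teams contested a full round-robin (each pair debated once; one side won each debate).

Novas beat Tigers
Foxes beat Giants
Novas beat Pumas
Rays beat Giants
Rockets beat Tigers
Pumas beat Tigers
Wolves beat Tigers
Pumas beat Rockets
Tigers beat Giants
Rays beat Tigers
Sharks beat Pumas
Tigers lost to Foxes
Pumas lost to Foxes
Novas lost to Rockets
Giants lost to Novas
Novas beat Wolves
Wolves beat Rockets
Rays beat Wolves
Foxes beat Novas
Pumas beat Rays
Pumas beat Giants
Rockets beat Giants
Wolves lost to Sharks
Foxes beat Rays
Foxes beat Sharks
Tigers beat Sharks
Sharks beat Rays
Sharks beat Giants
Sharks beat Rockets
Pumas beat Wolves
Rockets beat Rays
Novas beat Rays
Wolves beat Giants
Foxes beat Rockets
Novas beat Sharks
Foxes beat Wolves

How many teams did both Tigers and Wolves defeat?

1

Tigers beat: Sharks, Giants.
Wolves beat: Tigers, Rockets, Giants.
Both beat: Giants — 1.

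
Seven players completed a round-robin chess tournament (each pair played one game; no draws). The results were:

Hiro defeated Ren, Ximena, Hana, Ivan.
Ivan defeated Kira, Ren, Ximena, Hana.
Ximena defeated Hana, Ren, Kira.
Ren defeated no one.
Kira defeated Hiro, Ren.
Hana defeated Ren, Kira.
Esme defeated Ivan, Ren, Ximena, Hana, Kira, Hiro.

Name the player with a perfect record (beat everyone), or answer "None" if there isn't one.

Esme has 6 wins out of 6 opponents — a perfect record.

Esme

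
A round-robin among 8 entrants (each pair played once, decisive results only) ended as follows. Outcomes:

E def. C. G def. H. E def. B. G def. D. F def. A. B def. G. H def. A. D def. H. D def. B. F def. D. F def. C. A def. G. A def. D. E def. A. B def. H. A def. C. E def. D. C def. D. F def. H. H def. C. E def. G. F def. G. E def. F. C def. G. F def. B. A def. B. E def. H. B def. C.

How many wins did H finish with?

H's results: beat A, C; lost to B, D, E, F, G.
That is 2 wins.

2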